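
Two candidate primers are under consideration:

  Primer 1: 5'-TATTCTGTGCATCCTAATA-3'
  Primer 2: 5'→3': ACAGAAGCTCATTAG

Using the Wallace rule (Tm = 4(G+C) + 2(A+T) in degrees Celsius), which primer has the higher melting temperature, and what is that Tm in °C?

Primer 1, 50°C

Primer 1: A+T=13, G+C=6 → Tm = 2(13)+4(6) = 50°C
Primer 2: A+T=9, G+C=6 → Tm = 2(9)+4(6) = 42°C
50°C vs 42°C → primer 1 is higher.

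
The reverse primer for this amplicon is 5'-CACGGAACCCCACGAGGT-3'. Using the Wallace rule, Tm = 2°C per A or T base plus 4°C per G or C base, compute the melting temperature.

Counting bases: T=1, A=5, C=7, G=5
AT pairs contribute 6, GC pairs contribute 12.
Tm = 2×6 + 4×12 = 60°C

60°C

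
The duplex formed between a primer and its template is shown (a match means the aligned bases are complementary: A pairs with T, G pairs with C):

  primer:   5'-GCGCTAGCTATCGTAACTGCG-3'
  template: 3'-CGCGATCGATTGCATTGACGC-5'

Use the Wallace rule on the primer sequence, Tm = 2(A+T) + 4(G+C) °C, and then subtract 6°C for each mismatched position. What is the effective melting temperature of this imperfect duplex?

Primer base counts: A=4, T=5, G=6, C=6 → A+T=9, G+C=12
Perfect-match Tm = 2(9) + 4(12) = 18 + 48 = 66°C
Mismatches (positions where the bases are not complementary): 1 (at position 11)
Effective Tm = 66 − 1×6 = 66 − 6 = 60°C

60°C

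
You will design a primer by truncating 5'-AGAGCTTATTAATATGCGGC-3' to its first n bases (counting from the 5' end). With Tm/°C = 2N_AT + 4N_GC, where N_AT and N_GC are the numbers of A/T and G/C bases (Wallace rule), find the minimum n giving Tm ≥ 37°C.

n = 16

First 15 bases: AGAGCTTATTAATAT → Tm = 36°C (< 37°C)
First 16 bases: AGAGCTTATTAATATG → Tm = 40°C (≥ 37°C)
Each additional base adds 2°C (A/T) or 4°C (G/C), so Tm is non-decreasing in n; n = 16 is the first length to reach 37°C.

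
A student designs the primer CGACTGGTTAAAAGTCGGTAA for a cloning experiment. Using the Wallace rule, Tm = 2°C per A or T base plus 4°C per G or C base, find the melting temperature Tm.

Scanning the sequence gives T=5, G=6, C=3, A=7.
AT pairs contribute 12, GC pairs contribute 9.
Tm = 4·9 + 2·12 = 36 + 24 = 60°C

60°C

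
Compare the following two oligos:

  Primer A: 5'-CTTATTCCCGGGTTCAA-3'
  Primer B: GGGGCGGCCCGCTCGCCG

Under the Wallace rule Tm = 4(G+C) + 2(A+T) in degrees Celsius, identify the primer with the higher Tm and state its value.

Primer B, 70°C

Primer A: A+T=9, G+C=8 → Tm = 2(9)+4(8) = 50°C
Primer B: A+T=1, G+C=17 → Tm = 2(1)+4(17) = 70°C
50°C vs 70°C → primer B is higher.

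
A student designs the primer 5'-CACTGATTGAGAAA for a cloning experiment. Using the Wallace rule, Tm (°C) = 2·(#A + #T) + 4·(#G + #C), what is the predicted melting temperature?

Scanning the sequence gives A=6, G=3, C=2, T=3.
A+T = 9, G+C = 5
Tm = 4·5 + 2·9 = 20 + 18 = 38°C

38°C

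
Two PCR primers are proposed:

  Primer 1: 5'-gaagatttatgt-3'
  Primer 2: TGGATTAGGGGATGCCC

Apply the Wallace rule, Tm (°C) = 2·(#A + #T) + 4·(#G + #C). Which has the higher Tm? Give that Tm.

Primer 2, 54°C

Primer 1: A+T=9, G+C=3 → Tm = 2(9)+4(3) = 30°C
Primer 2: A+T=7, G+C=10 → Tm = 2(7)+4(10) = 54°C
30°C vs 54°C → primer 2 is higher.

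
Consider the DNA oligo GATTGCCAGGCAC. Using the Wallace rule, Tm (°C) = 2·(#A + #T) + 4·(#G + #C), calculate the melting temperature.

Base counts: A=3, G=4, T=2, C=4
A+T = 5, G+C = 8
Tm = 2×5 + 4×8 = 42°C

42°C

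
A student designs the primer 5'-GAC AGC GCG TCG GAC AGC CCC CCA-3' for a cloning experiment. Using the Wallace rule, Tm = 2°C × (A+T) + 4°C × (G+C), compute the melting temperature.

84°C

Scanning the sequence gives G=7, C=11, T=1, A=5.
AT pairs contribute 6, GC pairs contribute 18.
Tm = 2(6) + 4(18) = 12 + 72 = 84°C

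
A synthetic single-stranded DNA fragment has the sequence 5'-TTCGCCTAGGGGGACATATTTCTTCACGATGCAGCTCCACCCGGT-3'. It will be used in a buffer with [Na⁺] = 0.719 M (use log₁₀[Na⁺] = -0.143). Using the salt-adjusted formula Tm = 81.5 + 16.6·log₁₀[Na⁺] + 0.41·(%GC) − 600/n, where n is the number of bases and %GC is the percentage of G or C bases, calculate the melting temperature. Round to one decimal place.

Length n = 45. Counting bases: C=14, A=8, G=11, T=12
G+C = 25, so %GC = 25/45 × 100 = 55.556%
Salt term: 16.6 × (-0.143) = -2.374
GC term: 0.41 × 55.556 = 22.778; length term: −600/45 = −13.333
Tm = 81.5 + (-2.374) + 22.778 − 13.333 = 88.571 → 88.6°C

88.6°C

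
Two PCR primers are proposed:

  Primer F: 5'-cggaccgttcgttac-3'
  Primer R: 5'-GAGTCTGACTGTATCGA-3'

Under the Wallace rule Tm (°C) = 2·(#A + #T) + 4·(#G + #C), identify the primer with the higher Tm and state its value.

Primer F: A+T=6, G+C=9 → Tm = 2(6)+4(9) = 48°C
Primer R: A+T=9, G+C=8 → Tm = 2(9)+4(8) = 50°C
48°C vs 50°C → primer R is higher.

Primer R, 50°C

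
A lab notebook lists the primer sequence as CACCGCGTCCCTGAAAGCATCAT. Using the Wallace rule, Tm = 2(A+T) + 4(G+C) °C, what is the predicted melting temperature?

Base counts: A=6, C=9, T=4, G=4
So N_AT = 10 and N_GC = 13.
Tm = 2×10 + 4×13 = 72°C

72°C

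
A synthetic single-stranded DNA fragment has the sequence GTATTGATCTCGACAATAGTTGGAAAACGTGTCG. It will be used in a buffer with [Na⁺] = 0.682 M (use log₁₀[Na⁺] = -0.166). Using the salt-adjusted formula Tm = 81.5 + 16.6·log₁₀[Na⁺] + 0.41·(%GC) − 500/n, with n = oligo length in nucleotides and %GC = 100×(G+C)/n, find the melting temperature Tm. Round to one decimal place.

Length n = 34. Scanning the sequence gives C=5, G=9, A=10, T=10.
G+C = 14, so %GC = 14/34 × 100 = 41.176%
Salt term: 16.6 × (-0.166) = -2.756
GC term: 0.41 × 41.176 = 16.882; length term: −500/34 = −14.706
Tm = 81.5 + (-2.756) + 16.882 − 14.706 = 80.92 → 80.9°C

80.9°C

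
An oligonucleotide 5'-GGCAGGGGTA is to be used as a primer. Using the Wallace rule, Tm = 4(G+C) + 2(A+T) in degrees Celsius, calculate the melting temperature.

Scanning the sequence gives T=1, C=1, G=6, A=2.
So N_AT = 3 and N_GC = 7.
Tm = 4·7 + 2·3 = 28 + 6 = 34°C

34°C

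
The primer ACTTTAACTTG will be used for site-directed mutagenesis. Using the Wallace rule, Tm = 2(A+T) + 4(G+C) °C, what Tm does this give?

28°C

Scanning the sequence gives C=2, G=1, A=3, T=5.
A+T = 8, G+C = 3
Tm = 2(8) + 4(3) = 16 + 12 = 28°C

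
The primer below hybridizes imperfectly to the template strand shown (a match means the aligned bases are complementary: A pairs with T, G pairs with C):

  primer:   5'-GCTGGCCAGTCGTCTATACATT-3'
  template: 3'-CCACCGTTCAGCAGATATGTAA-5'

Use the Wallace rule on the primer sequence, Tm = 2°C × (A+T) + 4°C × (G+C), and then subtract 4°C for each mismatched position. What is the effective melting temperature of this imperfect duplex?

Primer base counts: A=4, T=7, G=5, C=6 → A+T=11, G+C=11
Perfect-match Tm = 2(11) + 4(11) = 22 + 44 = 66°C
Mismatches (positions where the bases are not complementary): 2 (at positions 2, 7)
Effective Tm = 66 − 2×4 = 66 − 8 = 58°C

58°C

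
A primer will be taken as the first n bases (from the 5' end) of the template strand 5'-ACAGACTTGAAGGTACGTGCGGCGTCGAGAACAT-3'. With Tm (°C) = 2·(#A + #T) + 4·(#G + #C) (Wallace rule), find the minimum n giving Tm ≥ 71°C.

n = 23

First 22 bases: ACAGACTTGAAGGTACGTGCGG → Tm = 68°C (< 71°C)
First 23 bases: ACAGACTTGAAGGTACGTGCGGC → Tm = 72°C (≥ 71°C)
Since every base adds ≥2°C, Tm only increases with n, so the threshold is first crossed at n = 23.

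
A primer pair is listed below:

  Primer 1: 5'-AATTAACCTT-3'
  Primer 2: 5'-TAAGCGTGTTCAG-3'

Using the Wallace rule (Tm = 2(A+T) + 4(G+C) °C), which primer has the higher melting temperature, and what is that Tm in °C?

Primer 2, 38°C

Primer 1: A+T=8, G+C=2 → Tm = 2(8)+4(2) = 24°C
Primer 2: A+T=7, G+C=6 → Tm = 2(7)+4(6) = 38°C
24°C vs 38°C → primer 2 is higher.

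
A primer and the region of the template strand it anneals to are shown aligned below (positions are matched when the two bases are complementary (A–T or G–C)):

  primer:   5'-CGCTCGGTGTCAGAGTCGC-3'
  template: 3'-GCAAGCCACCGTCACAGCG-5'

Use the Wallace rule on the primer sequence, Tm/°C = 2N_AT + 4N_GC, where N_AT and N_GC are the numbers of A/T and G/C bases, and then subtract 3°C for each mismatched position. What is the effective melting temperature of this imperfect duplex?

55°C

Primer base counts: A=2, T=4, G=7, C=6 → A+T=6, G+C=13
Perfect-match Tm = 2(6) + 4(13) = 12 + 52 = 64°C
Mismatches (positions where the bases are not complementary): 3 (at positions 3, 10, 14)
Effective Tm = 64 − 3×3 = 64 − 9 = 55°C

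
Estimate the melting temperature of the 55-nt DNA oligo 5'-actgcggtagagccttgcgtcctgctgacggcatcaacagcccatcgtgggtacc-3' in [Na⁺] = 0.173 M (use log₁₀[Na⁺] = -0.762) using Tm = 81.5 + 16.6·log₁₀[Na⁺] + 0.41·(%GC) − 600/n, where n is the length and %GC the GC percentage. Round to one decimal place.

83.3°C

Length n = 55. Scanning the sequence gives G=16, C=18, A=10, T=11.
G+C = 34, so %GC = 34/55 × 100 = 61.818%
Salt term: 16.6 × (-0.762) = -12.649
GC term: 0.41 × 61.818 = 25.345; length term: −600/55 = −10.909
Tm = 81.5 + (-12.649) + 25.345 − 10.909 = 83.287 → 83.3°C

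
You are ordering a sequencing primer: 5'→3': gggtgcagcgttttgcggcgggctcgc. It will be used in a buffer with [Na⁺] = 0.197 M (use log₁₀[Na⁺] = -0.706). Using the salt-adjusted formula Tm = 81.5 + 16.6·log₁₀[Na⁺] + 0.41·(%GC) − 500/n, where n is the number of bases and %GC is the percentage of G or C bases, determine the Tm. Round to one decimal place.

Length n = 27. Scanning the sequence gives A=1, G=13, C=7, T=6.
G+C = 20, so %GC = 20/27 × 100 = 74.074%
Salt term: 16.6 × (-0.706) = -11.72
GC term: 0.41 × 74.074 = 30.37; length term: −500/27 = −18.519
Tm = 81.5 + (-11.72) + 30.37 − 18.519 = 81.631 → 81.6°C

81.6°C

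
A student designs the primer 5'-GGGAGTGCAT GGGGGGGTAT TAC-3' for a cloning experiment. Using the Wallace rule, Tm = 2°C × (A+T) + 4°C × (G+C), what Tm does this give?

74°C

A=4, T=5, C=2, G=12
AT pairs contribute 9, GC pairs contribute 14.
Tm = 4·14 + 2·9 = 56 + 18 = 74°C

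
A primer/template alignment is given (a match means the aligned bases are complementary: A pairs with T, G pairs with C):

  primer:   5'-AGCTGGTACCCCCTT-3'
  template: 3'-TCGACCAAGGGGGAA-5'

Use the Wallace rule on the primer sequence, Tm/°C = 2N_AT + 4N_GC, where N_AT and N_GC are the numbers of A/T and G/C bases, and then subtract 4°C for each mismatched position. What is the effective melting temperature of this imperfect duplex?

Primer base counts: A=2, T=4, G=3, C=6 → A+T=6, G+C=9
Perfect-match Tm = 2(6) + 4(9) = 12 + 36 = 48°C
Mismatches (positions where the bases are not complementary): 1 (at position 8)
Effective Tm = 48 − 1×4 = 48 − 4 = 44°C

44°C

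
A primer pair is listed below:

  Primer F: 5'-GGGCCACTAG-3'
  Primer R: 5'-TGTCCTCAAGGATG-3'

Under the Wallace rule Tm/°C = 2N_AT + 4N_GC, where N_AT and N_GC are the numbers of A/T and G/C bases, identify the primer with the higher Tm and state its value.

Primer F: A+T=3, G+C=7 → Tm = 2(3)+4(7) = 34°C
Primer R: A+T=7, G+C=7 → Tm = 2(7)+4(7) = 42°C
34°C vs 42°C → primer R is higher.

Primer R, 42°C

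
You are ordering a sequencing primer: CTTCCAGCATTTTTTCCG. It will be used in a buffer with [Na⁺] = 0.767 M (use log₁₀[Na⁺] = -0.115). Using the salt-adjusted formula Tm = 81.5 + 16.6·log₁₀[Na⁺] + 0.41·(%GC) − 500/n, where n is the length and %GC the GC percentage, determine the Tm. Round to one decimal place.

70.0°C

Length n = 18. Counting bases: G=2, T=8, A=2, C=6
G+C = 8, so %GC = 8/18 × 100 = 44.444%
Salt term: 16.6 × (-0.115) = -1.909
GC term: 0.41 × 44.444 = 18.222; length term: −500/18 = −27.778
Tm = 81.5 + (-1.909) + 18.222 − 27.778 = 70.035 → 70.0°C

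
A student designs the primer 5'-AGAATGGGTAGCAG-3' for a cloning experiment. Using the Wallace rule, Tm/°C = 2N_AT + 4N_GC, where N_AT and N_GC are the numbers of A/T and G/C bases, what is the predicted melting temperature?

A=5, T=2, C=1, G=6
AT pairs contribute 7, GC pairs contribute 7.
Tm = 2(7) + 4(7) = 14 + 28 = 42°C

42°C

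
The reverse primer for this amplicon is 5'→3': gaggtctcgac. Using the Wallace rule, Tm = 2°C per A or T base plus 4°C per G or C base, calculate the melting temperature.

36°C

Base counts: C=3, A=2, G=4, T=2
AT pairs contribute 4, GC pairs contribute 7.
Tm = 4·7 + 2·4 = 28 + 8 = 36°C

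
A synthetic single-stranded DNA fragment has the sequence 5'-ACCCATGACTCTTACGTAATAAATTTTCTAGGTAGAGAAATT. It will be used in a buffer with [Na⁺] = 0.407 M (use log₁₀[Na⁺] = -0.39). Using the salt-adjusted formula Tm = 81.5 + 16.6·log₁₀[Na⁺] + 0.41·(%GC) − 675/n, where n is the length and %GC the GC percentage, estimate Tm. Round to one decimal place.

Length n = 42. Base counts: C=7, G=6, A=15, T=14
G+C = 13, so %GC = 13/42 × 100 = 30.952%
Salt term: 16.6 × (-0.39) = -6.474
GC term: 0.41 × 30.952 = 12.69; length term: −675/42 = −16.071
Tm = 81.5 + (-6.474) + 12.69 − 16.071 = 71.645 → 71.6°C

71.6°C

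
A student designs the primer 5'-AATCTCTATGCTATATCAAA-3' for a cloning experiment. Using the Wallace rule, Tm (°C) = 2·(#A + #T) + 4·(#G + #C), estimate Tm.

Base counts: T=7, A=8, C=4, G=1
So N_AT = 15 and N_GC = 5.
Tm = 4·5 + 2·15 = 20 + 30 = 50°C

50°C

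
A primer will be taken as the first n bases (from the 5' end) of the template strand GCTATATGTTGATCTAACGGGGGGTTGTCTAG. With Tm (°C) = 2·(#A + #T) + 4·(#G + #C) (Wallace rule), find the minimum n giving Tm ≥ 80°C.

n = 27

First 26 bases: GCTATATGTTGATCTAACGGGGGGTT → Tm = 76°C (< 80°C)
First 27 bases: GCTATATGTTGATCTAACGGGGGGTTG → Tm = 80°C (≥ 80°C)
Since every base adds ≥2°C, Tm only increases with n, so the threshold is first crossed at n = 27.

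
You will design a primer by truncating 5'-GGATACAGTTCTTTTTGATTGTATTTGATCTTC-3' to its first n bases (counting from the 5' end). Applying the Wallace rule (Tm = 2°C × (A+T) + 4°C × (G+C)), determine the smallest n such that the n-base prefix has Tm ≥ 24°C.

n = 8

First 7 bases: GGATACA → Tm = 20°C (< 24°C)
First 8 bases: GGATACAG → Tm = 24°C (≥ 24°C)
Since every base adds ≥2°C, Tm only increases with n, so the threshold is first crossed at n = 8.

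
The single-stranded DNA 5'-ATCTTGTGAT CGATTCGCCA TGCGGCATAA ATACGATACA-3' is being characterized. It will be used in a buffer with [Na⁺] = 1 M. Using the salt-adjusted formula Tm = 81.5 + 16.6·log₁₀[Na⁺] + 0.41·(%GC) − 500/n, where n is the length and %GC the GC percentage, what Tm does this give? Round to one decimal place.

86.4°C

Length n = 40. Scanning the sequence gives T=11, G=8, C=9, A=12.
G+C = 17, so %GC = 17/40 × 100 = 42.5%
Salt term: 16.6 × (0) = 0
GC term: 0.41 × 42.5 = 17.425; length term: −500/40 = −12.5
Tm = 81.5 + (0) + 17.425 − 12.5 = 86.425 → 86.4°C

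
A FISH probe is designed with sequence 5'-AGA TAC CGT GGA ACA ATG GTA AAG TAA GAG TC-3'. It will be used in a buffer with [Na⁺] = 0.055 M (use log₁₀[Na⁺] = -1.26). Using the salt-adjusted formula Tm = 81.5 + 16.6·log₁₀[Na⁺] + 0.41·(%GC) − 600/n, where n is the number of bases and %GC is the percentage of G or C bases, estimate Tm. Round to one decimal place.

58.5°C

Length n = 32. Counting bases: C=4, A=13, G=9, T=6
G+C = 13, so %GC = 13/32 × 100 = 40.625%
Salt term: 16.6 × (-1.26) = -20.916
GC term: 0.41 × 40.625 = 16.656; length term: −600/32 = −18.75
Tm = 81.5 + (-20.916) + 16.656 − 18.75 = 58.49 → 58.5°C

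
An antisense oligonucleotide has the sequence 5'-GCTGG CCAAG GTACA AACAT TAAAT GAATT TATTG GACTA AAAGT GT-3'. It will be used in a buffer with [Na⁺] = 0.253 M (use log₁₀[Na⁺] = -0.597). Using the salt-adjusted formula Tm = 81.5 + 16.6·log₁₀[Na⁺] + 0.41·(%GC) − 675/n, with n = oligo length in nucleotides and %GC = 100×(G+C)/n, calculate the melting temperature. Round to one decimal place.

71.2°C

Length n = 47. Counting bases: G=10, C=6, A=18, T=13
G+C = 16, so %GC = 16/47 × 100 = 34.043%
Salt term: 16.6 × (-0.597) = -9.91
GC term: 0.41 × 34.043 = 13.958; length term: −675/47 = −14.362
Tm = 81.5 + (-9.91) + 13.958 − 14.362 = 71.186 → 71.2°C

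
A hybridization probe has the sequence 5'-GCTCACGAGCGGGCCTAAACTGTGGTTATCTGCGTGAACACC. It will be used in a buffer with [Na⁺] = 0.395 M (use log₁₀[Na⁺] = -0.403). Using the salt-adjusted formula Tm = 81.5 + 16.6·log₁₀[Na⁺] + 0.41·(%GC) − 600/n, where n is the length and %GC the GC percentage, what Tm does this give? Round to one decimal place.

84.0°C

Length n = 42. Base counts: G=12, A=9, C=12, T=9
G+C = 24, so %GC = 24/42 × 100 = 57.143%
Salt term: 16.6 × (-0.403) = -6.69
GC term: 0.41 × 57.143 = 23.429; length term: −600/42 = −14.286
Tm = 81.5 + (-6.69) + 23.429 − 14.286 = 83.953 → 84.0°C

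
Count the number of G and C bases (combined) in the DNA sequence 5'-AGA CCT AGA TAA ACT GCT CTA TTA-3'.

T=7, C=5, A=9, G=3
Total G or C: 3 + 5 = 8

8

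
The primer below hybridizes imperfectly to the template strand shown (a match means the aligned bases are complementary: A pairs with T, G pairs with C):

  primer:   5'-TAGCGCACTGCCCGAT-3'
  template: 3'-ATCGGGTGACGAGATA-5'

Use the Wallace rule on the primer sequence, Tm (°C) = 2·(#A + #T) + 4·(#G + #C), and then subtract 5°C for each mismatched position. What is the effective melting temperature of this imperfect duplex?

Primer base counts: A=3, T=3, G=4, C=6 → A+T=6, G+C=10
Perfect-match Tm = 2(6) + 4(10) = 12 + 40 = 52°C
Mismatches (positions where the bases are not complementary): 3 (at positions 5, 12, 14)
Effective Tm = 52 − 3×5 = 52 − 15 = 37°C

37°C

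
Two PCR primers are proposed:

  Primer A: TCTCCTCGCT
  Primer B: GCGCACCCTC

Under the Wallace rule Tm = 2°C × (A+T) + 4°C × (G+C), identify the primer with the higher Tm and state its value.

Primer A: A+T=4, G+C=6 → Tm = 2(4)+4(6) = 32°C
Primer B: A+T=2, G+C=8 → Tm = 2(2)+4(8) = 36°C
32°C vs 36°C → primer B is higher.

Primer B, 36°C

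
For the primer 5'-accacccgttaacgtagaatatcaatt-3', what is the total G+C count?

Scanning the sequence gives T=7, C=7, A=10, G=3.
Total G or C: 3 + 7 = 10

10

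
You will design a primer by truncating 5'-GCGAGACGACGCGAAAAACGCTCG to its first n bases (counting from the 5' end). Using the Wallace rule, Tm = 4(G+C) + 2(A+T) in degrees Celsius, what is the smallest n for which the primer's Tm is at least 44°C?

n = 13

First 12 bases: GCGAGACGACGC → Tm = 42°C (< 44°C)
First 13 bases: GCGAGACGACGCG → Tm = 46°C (≥ 44°C)
Each additional base adds 2°C (A/T) or 4°C (G/C), so Tm is non-decreasing in n; n = 13 is the first length to reach 44°C.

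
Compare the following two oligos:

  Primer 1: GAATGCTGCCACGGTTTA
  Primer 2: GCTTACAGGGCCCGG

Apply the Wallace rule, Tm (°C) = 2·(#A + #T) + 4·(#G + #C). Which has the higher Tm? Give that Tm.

Primer 1: A+T=9, G+C=9 → Tm = 2(9)+4(9) = 54°C
Primer 2: A+T=4, G+C=11 → Tm = 2(4)+4(11) = 52°C
54°C vs 52°C → primer 1 is higher.

Primer 1, 54°C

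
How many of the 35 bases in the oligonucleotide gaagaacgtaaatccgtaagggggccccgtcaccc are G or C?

21

Base counts: A=10, C=11, T=4, G=10
G+C = 10 + 11 = 21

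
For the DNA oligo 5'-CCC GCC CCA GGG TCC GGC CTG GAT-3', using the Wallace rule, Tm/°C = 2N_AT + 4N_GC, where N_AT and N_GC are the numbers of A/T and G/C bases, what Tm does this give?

86°C

Counting bases: G=8, C=11, T=3, A=2
AT pairs contribute 5, GC pairs contribute 19.
Tm = 2(5) + 4(19) = 10 + 76 = 86°C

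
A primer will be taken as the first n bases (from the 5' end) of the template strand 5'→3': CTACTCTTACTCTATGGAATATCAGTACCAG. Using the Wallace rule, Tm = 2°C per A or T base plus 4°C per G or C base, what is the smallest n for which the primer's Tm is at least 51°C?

n = 19

First 18 bases: CTACTCTTACTCTATGGA → Tm = 50°C (< 51°C)
First 19 bases: CTACTCTTACTCTATGGAA → Tm = 52°C (≥ 51°C)
Since every base adds ≥2°C, Tm only increases with n, so the threshold is first crossed at n = 19.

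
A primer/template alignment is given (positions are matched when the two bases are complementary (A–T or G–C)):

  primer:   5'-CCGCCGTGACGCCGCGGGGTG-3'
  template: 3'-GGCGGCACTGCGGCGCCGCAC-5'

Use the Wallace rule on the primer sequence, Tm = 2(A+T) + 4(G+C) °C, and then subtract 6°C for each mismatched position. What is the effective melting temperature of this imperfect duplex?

Primer base counts: A=1, T=2, G=10, C=8 → A+T=3, G+C=18
Perfect-match Tm = 2(3) + 4(18) = 6 + 72 = 78°C
Mismatches (positions where the bases are not complementary): 1 (at position 18)
Effective Tm = 78 − 1×6 = 78 − 6 = 72°C

72°C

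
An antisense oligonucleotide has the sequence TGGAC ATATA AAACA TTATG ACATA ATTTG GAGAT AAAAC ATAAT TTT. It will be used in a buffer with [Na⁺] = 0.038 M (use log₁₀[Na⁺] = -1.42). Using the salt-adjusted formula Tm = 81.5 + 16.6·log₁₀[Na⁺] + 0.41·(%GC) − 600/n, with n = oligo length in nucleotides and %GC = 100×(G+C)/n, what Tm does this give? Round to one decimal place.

Length n = 48. Counting bases: C=4, G=6, A=22, T=16
G+C = 10, so %GC = 10/48 × 100 = 20.833%
Salt term: 16.6 × (-1.42) = -23.572
GC term: 0.41 × 20.833 = 8.542; length term: −600/48 = −12.5
Tm = 81.5 + (-23.572) + 8.542 − 12.5 = 53.97 → 54.0°C

54.0°C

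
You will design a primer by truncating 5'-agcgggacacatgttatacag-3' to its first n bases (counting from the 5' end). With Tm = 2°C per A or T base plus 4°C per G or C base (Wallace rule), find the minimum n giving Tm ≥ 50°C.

First 16 bases: AGCGGGACACATGTTA → Tm = 48°C (< 50°C)
First 17 bases: AGCGGGACACATGTTAT → Tm = 50°C (≥ 50°C)
Since every base adds ≥2°C, Tm only increases with n, so the threshold is first crossed at n = 17.

n = 17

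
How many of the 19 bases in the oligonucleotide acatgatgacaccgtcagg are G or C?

10

Scanning the sequence gives T=3, A=6, G=5, C=5.
Total G or C: 5 + 5 = 10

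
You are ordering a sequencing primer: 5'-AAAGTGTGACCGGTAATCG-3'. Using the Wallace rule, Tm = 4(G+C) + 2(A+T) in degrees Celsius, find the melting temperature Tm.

G=6, C=3, T=4, A=6
AT pairs contribute 10, GC pairs contribute 9.
Tm = 2(10) + 4(9) = 20 + 36 = 56°C

56°C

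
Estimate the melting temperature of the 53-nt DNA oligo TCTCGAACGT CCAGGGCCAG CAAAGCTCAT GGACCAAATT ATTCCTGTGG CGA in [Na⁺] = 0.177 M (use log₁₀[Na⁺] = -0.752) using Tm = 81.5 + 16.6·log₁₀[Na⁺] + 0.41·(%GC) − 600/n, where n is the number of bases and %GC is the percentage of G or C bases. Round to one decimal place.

Length n = 53. Base counts: C=15, A=14, T=11, G=13
G+C = 28, so %GC = 28/53 × 100 = 52.83%
Salt term: 16.6 × (-0.752) = -12.483
GC term: 0.41 × 52.83 = 21.66; length term: −600/53 = −11.321
Tm = 81.5 + (-12.483) + 21.66 − 11.321 = 79.356 → 79.4°C

79.4°C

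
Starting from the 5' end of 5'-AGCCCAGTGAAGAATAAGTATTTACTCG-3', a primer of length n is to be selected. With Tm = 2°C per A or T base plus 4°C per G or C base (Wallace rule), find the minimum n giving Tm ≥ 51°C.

First 17 bases: AGCCCAGTGAAGAATAA → Tm = 48°C (< 51°C)
First 18 bases: AGCCCAGTGAAGAATAAG → Tm = 52°C (≥ 51°C)
Each additional base adds 2°C (A/T) or 4°C (G/C), so Tm is non-decreasing in n; n = 18 is the first length to reach 51°C.

n = 18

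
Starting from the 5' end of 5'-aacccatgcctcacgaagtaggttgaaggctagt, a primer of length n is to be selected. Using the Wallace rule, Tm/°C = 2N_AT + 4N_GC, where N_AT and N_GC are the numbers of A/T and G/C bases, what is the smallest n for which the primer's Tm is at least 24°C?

First 7 bases: AACCCAT → Tm = 20°C (< 24°C)
First 8 bases: AACCCATG → Tm = 24°C (≥ 24°C)
Since every base adds ≥2°C, Tm only increases with n, so the threshold is first crossed at n = 8.

n = 8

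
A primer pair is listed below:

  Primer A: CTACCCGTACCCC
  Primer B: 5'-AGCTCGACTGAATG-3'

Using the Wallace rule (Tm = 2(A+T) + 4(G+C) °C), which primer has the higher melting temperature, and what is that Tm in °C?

Primer A: A+T=4, G+C=9 → Tm = 2(4)+4(9) = 44°C
Primer B: A+T=7, G+C=7 → Tm = 2(7)+4(7) = 42°C
44°C vs 42°C → primer A is higher.

Primer A, 44°C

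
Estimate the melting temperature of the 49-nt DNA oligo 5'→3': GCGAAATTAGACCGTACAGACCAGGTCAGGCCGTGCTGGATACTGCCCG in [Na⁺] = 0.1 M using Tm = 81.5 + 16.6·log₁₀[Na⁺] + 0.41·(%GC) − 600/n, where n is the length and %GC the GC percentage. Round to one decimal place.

Length n = 49. Base counts: A=12, C=14, G=15, T=8
G+C = 29, so %GC = 29/49 × 100 = 59.184%
Salt term: 16.6 × (-1) = -16.6
GC term: 0.41 × 59.184 = 24.265; length term: −600/49 = −12.245
Tm = 81.5 + (-16.6) + 24.265 − 12.245 = 76.92 → 76.9°C

76.9°C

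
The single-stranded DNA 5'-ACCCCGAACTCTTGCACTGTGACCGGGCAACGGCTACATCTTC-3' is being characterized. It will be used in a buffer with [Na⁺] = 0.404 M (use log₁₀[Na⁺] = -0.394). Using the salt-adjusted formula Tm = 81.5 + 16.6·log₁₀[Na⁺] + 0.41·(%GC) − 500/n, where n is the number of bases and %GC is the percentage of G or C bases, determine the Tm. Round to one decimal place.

Length n = 43. Base counts: T=9, A=9, G=9, C=16
G+C = 25, so %GC = 25/43 × 100 = 58.14%
Salt term: 16.6 × (-0.394) = -6.54
GC term: 0.41 × 58.14 = 23.837; length term: −500/43 = −11.628
Tm = 81.5 + (-6.54) + 23.837 − 11.628 = 87.169 → 87.2°C

87.2°C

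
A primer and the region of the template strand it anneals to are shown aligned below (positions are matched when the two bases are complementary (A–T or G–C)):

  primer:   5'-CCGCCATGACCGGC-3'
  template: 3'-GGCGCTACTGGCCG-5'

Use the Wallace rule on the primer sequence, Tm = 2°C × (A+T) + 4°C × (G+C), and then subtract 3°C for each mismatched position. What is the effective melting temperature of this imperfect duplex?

Primer base counts: A=2, T=1, G=4, C=7 → A+T=3, G+C=11
Perfect-match Tm = 2(3) + 4(11) = 6 + 44 = 50°C
Mismatches (positions where the bases are not complementary): 1 (at position 5)
Effective Tm = 50 − 1×3 = 50 − 3 = 47°C

47°C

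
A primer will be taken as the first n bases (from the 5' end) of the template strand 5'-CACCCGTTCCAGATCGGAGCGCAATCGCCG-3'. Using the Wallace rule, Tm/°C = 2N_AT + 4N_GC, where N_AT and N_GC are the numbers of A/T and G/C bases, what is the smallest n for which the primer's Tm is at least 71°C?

n = 22

First 21 bases: CACCCGTTCCAGATCGGAGCG → Tm = 70°C (< 71°C)
First 22 bases: CACCCGTTCCAGATCGGAGCGC → Tm = 74°C (≥ 71°C)
Since every base adds ≥2°C, Tm only increases with n, so the threshold is first crossed at n = 22.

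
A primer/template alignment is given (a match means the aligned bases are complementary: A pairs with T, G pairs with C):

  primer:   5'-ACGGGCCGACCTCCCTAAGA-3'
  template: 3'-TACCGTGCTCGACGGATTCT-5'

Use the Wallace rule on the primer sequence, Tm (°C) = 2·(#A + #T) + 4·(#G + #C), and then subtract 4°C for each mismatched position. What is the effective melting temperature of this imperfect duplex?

Primer base counts: A=5, T=2, G=5, C=8 → A+T=7, G+C=13
Perfect-match Tm = 2(7) + 4(13) = 14 + 52 = 66°C
Mismatches (positions where the bases are not complementary): 5 (at positions 2, 5, 6, 10, 13)
Effective Tm = 66 − 5×4 = 66 − 20 = 46°C

46°C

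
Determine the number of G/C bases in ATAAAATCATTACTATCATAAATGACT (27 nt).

5

Base counts: G=1, A=13, T=9, C=4
G+C = 1 + 4 = 5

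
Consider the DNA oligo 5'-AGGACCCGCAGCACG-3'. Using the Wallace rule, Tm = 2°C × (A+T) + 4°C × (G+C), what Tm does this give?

52°C

Counting bases: T=0, C=6, A=4, G=5
So N_AT = 4 and N_GC = 11.
Tm = 4·11 + 2·4 = 44 + 8 = 52°C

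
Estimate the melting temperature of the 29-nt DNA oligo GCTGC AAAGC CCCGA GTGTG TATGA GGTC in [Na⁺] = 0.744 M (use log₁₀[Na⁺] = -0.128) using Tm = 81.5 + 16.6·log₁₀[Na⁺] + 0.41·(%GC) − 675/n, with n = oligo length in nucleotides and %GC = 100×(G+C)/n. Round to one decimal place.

80.1°C

Length n = 29. A=6, T=6, C=7, G=10
G+C = 17, so %GC = 17/29 × 100 = 58.621%
Salt term: 16.6 × (-0.128) = -2.125
GC term: 0.41 × 58.621 = 24.035; length term: −675/29 = −23.276
Tm = 81.5 + (-2.125) + 24.035 − 23.276 = 80.134 → 80.1°C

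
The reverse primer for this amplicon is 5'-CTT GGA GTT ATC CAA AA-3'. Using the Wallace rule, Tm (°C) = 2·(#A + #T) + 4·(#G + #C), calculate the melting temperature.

46°C

Scanning the sequence gives G=3, C=3, A=6, T=5.
So N_AT = 11 and N_GC = 6.
Tm = 4·6 + 2·11 = 24 + 22 = 46°C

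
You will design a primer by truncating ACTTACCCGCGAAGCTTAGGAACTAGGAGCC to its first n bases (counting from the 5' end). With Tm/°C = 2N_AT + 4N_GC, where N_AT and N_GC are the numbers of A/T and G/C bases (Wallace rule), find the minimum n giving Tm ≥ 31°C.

First 9 bases: ACTTACCCG → Tm = 28°C (< 31°C)
First 10 bases: ACTTACCCGC → Tm = 32°C (≥ 31°C)
Since every base adds ≥2°C, Tm only increases with n, so the threshold is first crossed at n = 10.

n = 10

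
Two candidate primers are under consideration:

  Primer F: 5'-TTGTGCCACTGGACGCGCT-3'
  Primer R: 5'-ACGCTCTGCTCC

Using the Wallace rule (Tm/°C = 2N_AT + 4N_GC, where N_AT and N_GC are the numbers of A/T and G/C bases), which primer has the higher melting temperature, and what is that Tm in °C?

Primer F: A+T=7, G+C=12 → Tm = 2(7)+4(12) = 62°C
Primer R: A+T=4, G+C=8 → Tm = 2(4)+4(8) = 40°C
62°C vs 40°C → primer F is higher.

Primer F, 62°C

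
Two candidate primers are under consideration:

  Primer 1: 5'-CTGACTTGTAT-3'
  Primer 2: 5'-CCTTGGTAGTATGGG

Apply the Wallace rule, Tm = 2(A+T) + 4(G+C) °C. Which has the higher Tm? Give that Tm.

Primer 2, 46°C

Primer 1: A+T=7, G+C=4 → Tm = 2(7)+4(4) = 30°C
Primer 2: A+T=7, G+C=8 → Tm = 2(7)+4(8) = 46°C
30°C vs 46°C → primer 2 is higher.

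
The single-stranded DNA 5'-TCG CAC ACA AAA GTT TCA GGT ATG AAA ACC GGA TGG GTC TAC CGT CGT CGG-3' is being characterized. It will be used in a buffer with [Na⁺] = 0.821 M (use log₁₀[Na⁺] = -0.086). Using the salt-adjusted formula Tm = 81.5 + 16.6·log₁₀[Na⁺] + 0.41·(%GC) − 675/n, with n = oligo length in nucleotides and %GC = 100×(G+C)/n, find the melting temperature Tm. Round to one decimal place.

Length n = 51. Base counts: C=12, T=11, G=14, A=14
G+C = 26, so %GC = 26/51 × 100 = 50.98%
Salt term: 16.6 × (-0.086) = -1.428
GC term: 0.41 × 50.98 = 20.902; length term: −675/51 = −13.235
Tm = 81.5 + (-1.428) + 20.902 − 13.235 = 87.739 → 87.7°C

87.7°C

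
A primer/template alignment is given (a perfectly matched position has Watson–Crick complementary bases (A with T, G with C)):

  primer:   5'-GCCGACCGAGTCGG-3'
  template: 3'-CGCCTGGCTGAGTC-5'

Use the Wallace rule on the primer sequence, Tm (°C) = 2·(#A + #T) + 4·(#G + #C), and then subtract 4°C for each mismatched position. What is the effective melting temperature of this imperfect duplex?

38°C

Primer base counts: A=2, T=1, G=6, C=5 → A+T=3, G+C=11
Perfect-match Tm = 2(3) + 4(11) = 6 + 44 = 50°C
Mismatches (positions where the bases are not complementary): 3 (at positions 3, 10, 13)
Effective Tm = 50 − 3×4 = 50 − 12 = 38°C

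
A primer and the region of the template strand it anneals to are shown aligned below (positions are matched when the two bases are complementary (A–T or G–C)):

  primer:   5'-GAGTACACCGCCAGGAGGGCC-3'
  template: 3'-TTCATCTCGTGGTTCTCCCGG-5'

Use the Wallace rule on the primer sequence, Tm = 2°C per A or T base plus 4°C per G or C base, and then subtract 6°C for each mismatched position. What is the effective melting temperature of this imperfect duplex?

Primer base counts: A=5, T=1, G=8, C=7 → A+T=6, G+C=15
Perfect-match Tm = 2(6) + 4(15) = 12 + 60 = 72°C
Mismatches (positions where the bases are not complementary): 5 (at positions 1, 6, 8, 10, 14)
Effective Tm = 72 − 5×6 = 72 − 30 = 42°C

42°C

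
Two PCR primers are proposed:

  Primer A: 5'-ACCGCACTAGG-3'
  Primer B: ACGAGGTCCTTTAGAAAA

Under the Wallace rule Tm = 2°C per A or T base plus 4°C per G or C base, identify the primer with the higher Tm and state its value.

Primer A: A+T=4, G+C=7 → Tm = 2(4)+4(7) = 36°C
Primer B: A+T=11, G+C=7 → Tm = 2(11)+4(7) = 50°C
36°C vs 50°C → primer B is higher.

Primer B, 50°C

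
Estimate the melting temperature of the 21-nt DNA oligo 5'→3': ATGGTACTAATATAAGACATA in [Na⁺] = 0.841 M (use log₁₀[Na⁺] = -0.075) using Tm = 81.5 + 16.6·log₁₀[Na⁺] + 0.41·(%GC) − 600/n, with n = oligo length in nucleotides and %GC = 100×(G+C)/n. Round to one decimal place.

61.4°C

Length n = 21. Base counts: C=2, A=10, T=6, G=3
G+C = 5, so %GC = 5/21 × 100 = 23.81%
Salt term: 16.6 × (-0.075) = -1.245
GC term: 0.41 × 23.81 = 9.762; length term: −600/21 = −28.571
Tm = 81.5 + (-1.245) + 9.762 − 28.571 = 61.446 → 61.4°C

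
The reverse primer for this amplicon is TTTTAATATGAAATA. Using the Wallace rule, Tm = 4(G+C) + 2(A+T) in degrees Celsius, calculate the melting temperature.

Base counts: T=7, C=0, G=1, A=7
AT pairs contribute 14, GC pairs contribute 1.
Tm = 4·1 + 2·14 = 4 + 28 = 32°C

32°C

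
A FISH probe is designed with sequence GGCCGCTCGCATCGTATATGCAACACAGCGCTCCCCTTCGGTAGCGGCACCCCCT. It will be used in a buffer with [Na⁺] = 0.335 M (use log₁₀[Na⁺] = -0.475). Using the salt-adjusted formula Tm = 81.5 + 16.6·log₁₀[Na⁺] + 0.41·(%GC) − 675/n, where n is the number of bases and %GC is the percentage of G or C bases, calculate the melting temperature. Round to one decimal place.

Length n = 55. Base counts: A=9, T=10, C=23, G=13
G+C = 36, so %GC = 36/55 × 100 = 65.455%
Salt term: 16.6 × (-0.475) = -7.885
GC term: 0.41 × 65.455 = 26.837; length term: −675/55 = −12.273
Tm = 81.5 + (-7.885) + 26.837 − 12.273 = 88.179 → 88.2°C

88.2°C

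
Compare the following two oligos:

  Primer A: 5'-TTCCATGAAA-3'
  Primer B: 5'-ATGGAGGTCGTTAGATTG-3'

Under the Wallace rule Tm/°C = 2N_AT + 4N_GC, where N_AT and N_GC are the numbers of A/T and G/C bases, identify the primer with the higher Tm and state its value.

Primer A: A+T=7, G+C=3 → Tm = 2(7)+4(3) = 26°C
Primer B: A+T=10, G+C=8 → Tm = 2(10)+4(8) = 52°C
26°C vs 52°C → primer B is higher.

Primer B, 52°C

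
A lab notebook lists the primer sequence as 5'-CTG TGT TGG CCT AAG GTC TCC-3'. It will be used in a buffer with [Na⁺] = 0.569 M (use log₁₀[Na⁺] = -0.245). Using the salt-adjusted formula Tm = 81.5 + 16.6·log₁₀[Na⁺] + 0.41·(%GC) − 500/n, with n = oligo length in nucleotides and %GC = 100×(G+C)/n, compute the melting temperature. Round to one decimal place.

Length n = 21. Counting bases: C=6, T=7, G=6, A=2
G+C = 12, so %GC = 12/21 × 100 = 57.143%
Salt term: 16.6 × (-0.245) = -4.067
GC term: 0.41 × 57.143 = 23.429; length term: −500/21 = −23.81
Tm = 81.5 + (-4.067) + 23.429 − 23.81 = 77.052 → 77.1°C

77.1°C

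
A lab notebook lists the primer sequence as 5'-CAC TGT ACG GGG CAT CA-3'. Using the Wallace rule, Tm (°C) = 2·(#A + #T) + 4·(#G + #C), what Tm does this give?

Scanning the sequence gives G=5, C=5, A=4, T=3.
A+T = 7, G+C = 10
Tm = 2(7) + 4(10) = 14 + 40 = 54°C

54°C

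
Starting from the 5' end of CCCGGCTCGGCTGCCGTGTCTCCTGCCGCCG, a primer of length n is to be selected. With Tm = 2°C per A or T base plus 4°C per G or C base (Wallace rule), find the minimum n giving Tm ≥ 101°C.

First 28 bases: CCCGGCTCGGCTGCCGTGTCTCCTGCCG → Tm = 100°C (< 101°C)
First 29 bases: CCCGGCTCGGCTGCCGTGTCTCCTGCCGC → Tm = 104°C (≥ 101°C)
Each additional base adds 2°C (A/T) or 4°C (G/C), so Tm is non-decreasing in n; n = 29 is the first length to reach 101°C.

n = 29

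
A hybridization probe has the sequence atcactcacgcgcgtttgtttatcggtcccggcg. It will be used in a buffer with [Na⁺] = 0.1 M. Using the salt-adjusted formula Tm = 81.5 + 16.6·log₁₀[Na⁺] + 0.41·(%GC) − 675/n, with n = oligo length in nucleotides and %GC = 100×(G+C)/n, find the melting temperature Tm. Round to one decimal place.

Length n = 34. G=9, A=4, T=10, C=11
G+C = 20, so %GC = 20/34 × 100 = 58.824%
Salt term: 16.6 × (-1) = -16.6
GC term: 0.41 × 58.824 = 24.118; length term: −675/34 = −19.853
Tm = 81.5 + (-16.6) + 24.118 − 19.853 = 69.165 → 69.2°C

69.2°C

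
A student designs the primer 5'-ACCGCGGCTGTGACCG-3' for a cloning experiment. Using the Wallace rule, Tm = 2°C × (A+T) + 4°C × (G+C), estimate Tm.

Base counts: A=2, G=6, T=2, C=6
A+T = 4, G+C = 12
Tm = 2(4) + 4(12) = 8 + 48 = 56°C

56°C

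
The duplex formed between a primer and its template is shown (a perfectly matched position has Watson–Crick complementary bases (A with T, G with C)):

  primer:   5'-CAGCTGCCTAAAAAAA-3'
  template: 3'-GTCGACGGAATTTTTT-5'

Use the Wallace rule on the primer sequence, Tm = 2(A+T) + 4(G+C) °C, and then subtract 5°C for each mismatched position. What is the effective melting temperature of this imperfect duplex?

39°C

Primer base counts: A=8, T=2, G=2, C=4 → A+T=10, G+C=6
Perfect-match Tm = 2(10) + 4(6) = 20 + 24 = 44°C
Mismatches (positions where the bases are not complementary): 1 (at position 10)
Effective Tm = 44 − 1×5 = 44 − 5 = 39°C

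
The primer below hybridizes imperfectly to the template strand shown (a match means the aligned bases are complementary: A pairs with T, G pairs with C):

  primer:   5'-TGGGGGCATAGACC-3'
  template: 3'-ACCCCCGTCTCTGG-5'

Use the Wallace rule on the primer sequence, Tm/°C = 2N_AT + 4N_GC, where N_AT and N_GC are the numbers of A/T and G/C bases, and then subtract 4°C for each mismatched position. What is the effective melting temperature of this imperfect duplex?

42°C

Primer base counts: A=3, T=2, G=6, C=3 → A+T=5, G+C=9
Perfect-match Tm = 2(5) + 4(9) = 10 + 36 = 46°C
Mismatches (positions where the bases are not complementary): 1 (at position 9)
Effective Tm = 46 − 1×4 = 46 − 4 = 42°C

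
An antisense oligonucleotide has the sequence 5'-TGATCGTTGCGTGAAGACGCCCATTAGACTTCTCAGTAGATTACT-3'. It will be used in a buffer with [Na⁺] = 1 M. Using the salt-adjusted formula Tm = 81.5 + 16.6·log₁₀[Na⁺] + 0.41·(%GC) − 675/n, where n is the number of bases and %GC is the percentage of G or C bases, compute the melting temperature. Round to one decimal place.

Length n = 45. Scanning the sequence gives T=14, A=11, G=10, C=10.
G+C = 20, so %GC = 20/45 × 100 = 44.444%
Salt term: 16.6 × (0) = 0
GC term: 0.41 × 44.444 = 18.222; length term: −675/45 = −15
Tm = 81.5 + (0) + 18.222 − 15 = 84.722 → 84.7°C

84.7°C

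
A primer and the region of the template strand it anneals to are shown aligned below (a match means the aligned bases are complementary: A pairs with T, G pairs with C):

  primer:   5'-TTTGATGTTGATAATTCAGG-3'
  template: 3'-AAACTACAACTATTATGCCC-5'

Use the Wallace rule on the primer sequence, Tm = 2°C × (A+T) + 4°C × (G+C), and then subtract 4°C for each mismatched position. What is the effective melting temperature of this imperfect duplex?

44°C

Primer base counts: A=5, T=9, G=5, C=1 → A+T=14, G+C=6
Perfect-match Tm = 2(14) + 4(6) = 28 + 24 = 52°C
Mismatches (positions where the bases are not complementary): 2 (at positions 16, 18)
Effective Tm = 52 − 2×4 = 52 − 8 = 44°C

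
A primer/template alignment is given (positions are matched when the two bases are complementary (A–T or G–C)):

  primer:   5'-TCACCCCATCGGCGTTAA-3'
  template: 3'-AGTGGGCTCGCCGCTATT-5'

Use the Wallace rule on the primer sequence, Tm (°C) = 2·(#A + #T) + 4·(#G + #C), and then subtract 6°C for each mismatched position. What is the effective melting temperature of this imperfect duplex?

38°C

Primer base counts: A=4, T=4, G=3, C=7 → A+T=8, G+C=10
Perfect-match Tm = 2(8) + 4(10) = 16 + 40 = 56°C
Mismatches (positions where the bases are not complementary): 3 (at positions 7, 9, 15)
Effective Tm = 56 − 3×6 = 56 − 18 = 38°C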